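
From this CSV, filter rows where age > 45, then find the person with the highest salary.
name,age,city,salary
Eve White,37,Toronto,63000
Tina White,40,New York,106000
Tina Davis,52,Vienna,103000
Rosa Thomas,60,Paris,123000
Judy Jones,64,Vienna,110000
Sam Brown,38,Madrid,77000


Filter: age > 45
Sort by: salary (descending)

Filtered records (3):
  Rosa Thomas, age 60, salary $123000
  Judy Jones, age 64, salary $110000
  Tina Davis, age 52, salary $103000

Highest salary: Rosa Thomas ($123000)

Rosa Thomas


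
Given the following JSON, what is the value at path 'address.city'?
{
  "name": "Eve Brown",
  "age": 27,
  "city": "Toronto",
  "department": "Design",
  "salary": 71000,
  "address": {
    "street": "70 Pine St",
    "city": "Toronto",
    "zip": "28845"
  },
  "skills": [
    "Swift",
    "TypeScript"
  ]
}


Query: address.city
Path: address -> city
Value: Toronto

Toronto


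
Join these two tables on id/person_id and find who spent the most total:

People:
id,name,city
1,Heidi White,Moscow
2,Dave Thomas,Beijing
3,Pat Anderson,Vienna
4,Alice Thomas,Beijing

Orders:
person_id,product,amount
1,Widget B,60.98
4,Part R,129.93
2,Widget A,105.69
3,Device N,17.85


Join on: people.id = orders.person_id

Joined rows:
  Heidi White (Moscow) bought Widget B for $60.98
  Alice Thomas (Beijing) bought Part R for $129.93
  Dave Thomas (Beijing) bought Widget A for $105.69
  Pat Anderson (Vienna) bought Device N for $17.85

Total per person:
  Alice Thomas: $129.93
  Dave Thomas: $105.69
  Heidi White: $60.98
  Pat Anderson: $17.85

Top spender: Alice Thomas ($129.93)

Alice Thomas ($129.93)


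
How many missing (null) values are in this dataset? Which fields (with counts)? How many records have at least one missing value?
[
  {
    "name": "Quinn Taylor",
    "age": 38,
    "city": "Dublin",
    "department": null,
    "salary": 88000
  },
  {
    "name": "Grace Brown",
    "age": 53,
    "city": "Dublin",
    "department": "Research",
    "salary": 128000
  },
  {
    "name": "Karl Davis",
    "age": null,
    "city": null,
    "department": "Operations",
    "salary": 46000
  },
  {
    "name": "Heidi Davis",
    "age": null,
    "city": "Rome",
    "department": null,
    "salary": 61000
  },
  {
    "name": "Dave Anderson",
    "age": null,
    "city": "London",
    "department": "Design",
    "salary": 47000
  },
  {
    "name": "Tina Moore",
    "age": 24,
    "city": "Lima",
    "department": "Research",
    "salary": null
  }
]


Checking for missing (null) values in 6 records:

  Quinn Taylor: department
  Grace Brown: complete
  Karl Davis: age, city
  Heidi Davis: age, department
  Dave Anderson: age
  Tina Moore: salary

Per field:
  name: 0 missing
  age: 3 missing
  city: 1 missing
  department: 2 missing
  salary: 1 missing

Total missing values: 7
Records with any missing: 5

7 missing values (age: 3, city: 1, department: 2, salary: 1); 5 incomplete records


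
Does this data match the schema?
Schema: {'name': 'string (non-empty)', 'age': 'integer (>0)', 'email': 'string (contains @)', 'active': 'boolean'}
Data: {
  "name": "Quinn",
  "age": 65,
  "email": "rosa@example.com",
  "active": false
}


Validating each field against schema:
  name: OK (non-empty string)
  age: OK (positive integer)
  email: OK (string with @)
  active: OK (boolean)

Result: VALID

VALID


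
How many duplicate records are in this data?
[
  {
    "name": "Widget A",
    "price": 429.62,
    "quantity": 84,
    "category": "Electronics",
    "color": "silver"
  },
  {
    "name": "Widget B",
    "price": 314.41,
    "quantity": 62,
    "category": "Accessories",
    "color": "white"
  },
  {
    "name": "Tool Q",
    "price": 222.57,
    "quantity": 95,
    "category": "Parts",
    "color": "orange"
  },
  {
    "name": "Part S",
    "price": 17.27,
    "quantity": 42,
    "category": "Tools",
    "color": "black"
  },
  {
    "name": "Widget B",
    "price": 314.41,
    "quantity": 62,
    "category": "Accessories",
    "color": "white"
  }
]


Checking 5 records for duplicates:

  Row 1: Widget A ($429.62, qty 84)
  Row 2: Widget B ($314.41, qty 62)
  Row 3: Tool Q ($222.57, qty 95)
  Row 4: Part S ($17.27, qty 42)
  Row 5: Widget B ($314.41, qty 62) <-- DUPLICATE

Duplicates found: 1
Unique records: 4

1 duplicates, 4 unique


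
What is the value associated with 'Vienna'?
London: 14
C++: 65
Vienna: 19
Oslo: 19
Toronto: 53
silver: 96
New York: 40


Looking up key 'Vienna'
Value: 19

19


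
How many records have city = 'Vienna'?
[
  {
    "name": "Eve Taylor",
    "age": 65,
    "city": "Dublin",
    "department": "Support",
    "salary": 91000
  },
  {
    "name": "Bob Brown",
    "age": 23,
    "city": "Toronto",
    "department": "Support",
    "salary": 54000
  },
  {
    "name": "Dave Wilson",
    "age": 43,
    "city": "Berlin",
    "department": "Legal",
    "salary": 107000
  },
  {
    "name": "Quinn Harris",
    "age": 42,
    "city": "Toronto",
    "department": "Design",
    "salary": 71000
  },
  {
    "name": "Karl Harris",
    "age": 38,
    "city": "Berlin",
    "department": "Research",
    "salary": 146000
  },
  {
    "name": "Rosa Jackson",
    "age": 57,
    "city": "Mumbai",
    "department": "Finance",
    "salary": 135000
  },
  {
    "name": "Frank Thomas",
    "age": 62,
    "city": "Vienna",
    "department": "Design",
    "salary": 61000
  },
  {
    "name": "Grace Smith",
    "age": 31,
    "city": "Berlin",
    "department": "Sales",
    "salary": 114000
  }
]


Data: 8 records
Condition: city = 'Vienna'

Checking each record:
  Eve Taylor: Dublin
  Bob Brown: Toronto
  Dave Wilson: Berlin
  Quinn Harris: Toronto
  Karl Harris: Berlin
  Rosa Jackson: Mumbai
  Frank Thomas: Vienna MATCH
  Grace Smith: Berlin

Count: 1

1


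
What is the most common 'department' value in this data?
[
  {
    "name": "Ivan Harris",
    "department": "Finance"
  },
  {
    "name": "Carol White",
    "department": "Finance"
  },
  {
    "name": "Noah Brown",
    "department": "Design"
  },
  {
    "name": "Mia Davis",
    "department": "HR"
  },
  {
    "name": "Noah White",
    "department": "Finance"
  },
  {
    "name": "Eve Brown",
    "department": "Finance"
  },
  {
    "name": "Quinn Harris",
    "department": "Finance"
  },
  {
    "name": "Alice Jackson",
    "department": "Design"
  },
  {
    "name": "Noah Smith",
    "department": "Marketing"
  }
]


Counting 'department' values across 9 records:

  Finance: 5 #####
  Design: 2 ##
  HR: 1 #
  Marketing: 1 #

Most common: Finance (5 times)

Finance (5 times)


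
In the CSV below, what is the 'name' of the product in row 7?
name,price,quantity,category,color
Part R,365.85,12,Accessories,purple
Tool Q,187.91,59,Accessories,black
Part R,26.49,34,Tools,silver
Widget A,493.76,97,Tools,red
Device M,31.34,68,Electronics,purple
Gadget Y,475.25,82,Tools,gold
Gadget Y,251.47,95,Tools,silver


Query: Row 7 ('Gadget Y'), column 'name'
Value: Gadget Y

Gadget Y


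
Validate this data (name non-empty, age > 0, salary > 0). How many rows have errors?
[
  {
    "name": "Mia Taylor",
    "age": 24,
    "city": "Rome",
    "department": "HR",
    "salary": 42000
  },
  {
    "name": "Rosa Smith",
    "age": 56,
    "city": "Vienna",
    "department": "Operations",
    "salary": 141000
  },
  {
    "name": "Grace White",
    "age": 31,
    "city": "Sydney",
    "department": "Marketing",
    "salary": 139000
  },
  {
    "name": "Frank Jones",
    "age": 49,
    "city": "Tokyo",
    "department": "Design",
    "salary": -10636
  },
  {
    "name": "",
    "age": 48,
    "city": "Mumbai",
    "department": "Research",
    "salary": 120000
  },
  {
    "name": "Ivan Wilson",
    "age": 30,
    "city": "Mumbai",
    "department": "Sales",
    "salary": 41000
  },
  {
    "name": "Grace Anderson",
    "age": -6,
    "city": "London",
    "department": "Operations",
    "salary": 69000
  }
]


Validating 7 records:
Rules: name non-empty, age > 0, salary > 0

  Row 1 (Mia Taylor): OK
  Row 2 (Rosa Smith): OK
  Row 3 (Grace White): OK
  Row 4 (Frank Jones): negative salary: -10636
  Row 5 (???): empty name
  Row 6 (Ivan Wilson): OK
  Row 7 (Grace Anderson): negative age: -6

Total errors: 3

3 errors


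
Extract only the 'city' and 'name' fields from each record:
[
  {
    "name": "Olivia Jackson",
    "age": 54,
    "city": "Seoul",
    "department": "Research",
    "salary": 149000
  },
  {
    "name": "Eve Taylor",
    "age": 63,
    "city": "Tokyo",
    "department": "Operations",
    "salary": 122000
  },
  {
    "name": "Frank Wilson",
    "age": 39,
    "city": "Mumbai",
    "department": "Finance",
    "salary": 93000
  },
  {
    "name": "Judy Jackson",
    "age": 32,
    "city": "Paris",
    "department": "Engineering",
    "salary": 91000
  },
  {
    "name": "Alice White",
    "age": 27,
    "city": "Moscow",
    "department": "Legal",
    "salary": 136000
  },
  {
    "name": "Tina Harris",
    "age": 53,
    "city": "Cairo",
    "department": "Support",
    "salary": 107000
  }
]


Original: 6 records with fields: name, age, city, department, salary
Keep: ['city', 'name']
Drop: ['age', 'department', 'salary']
Result: 6 records, 2 fields each

[
  {
    "city": "Seoul",
    "name": "Olivia Jackson"
  },
  {
    "city": "Tokyo",
    "name": "Eve Taylor"
  },
  {
    "city": "Mumbai",
    "name": "Frank Wilson"
  },
  {
    "city": "Paris",
    "name": "Judy Jackson"
  },
  {
    "city": "Moscow",
    "name": "Alice White"
  },
  {
    "city": "Cairo",
    "name": "Tina Harris"
  }
]


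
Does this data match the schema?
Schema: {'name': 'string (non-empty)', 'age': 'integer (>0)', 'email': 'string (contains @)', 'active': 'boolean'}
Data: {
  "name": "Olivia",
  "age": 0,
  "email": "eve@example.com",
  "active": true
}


Validating each field against schema:
  name: OK (non-empty string)
  age: FAIL (0 is not > 0)
  email: OK (string with @)
  active: OK (boolean)

Result: INVALID (1 error: age)

INVALID (1 error: age)


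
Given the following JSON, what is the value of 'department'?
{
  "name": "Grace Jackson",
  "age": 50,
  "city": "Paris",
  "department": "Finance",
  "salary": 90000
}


Looking up field 'department'
Value: Finance

Finance


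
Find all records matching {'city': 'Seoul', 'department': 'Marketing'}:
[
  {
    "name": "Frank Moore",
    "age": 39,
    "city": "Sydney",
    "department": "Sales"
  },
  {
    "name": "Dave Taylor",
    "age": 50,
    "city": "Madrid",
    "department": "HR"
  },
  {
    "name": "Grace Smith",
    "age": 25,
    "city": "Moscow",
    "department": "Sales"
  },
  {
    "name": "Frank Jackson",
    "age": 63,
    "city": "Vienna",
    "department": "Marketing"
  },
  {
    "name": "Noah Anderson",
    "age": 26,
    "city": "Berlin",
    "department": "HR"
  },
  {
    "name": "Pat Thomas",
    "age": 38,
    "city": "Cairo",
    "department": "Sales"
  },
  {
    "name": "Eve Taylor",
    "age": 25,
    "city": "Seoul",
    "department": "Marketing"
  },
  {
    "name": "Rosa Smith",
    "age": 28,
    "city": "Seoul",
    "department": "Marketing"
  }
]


Search criteria: {'city': 'Seoul', 'department': 'Marketing'}

Checking 8 records:
  Frank Moore: {city: Sydney, department: Sales}
  Dave Taylor: {city: Madrid, department: HR}
  Grace Smith: {city: Moscow, department: Sales}
  Frank Jackson: {city: Vienna, department: Marketing}
  Noah Anderson: {city: Berlin, department: HR}
  Pat Thomas: {city: Cairo, department: Sales}
  Eve Taylor: {city: Seoul, department: Marketing} <-- MATCH
  Rosa Smith: {city: Seoul, department: Marketing} <-- MATCH

Matches: ["Eve Taylor", "Rosa Smith"]

["Eve Taylor", "Rosa Smith"]


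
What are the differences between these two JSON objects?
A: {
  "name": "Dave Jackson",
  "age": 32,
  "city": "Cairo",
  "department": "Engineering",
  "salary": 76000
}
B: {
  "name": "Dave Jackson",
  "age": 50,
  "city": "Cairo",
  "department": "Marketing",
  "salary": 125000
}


Comparing each field (in key order):
  name: same
  age: DIFFERENT
  city: same
  department: DIFFERENT
  salary: DIFFERENT
Differences:
  age: 32 -> 50
  department: Engineering -> Marketing
  salary: 76000 -> 125000

3 field(s) changed

3 changes: age, department, salary


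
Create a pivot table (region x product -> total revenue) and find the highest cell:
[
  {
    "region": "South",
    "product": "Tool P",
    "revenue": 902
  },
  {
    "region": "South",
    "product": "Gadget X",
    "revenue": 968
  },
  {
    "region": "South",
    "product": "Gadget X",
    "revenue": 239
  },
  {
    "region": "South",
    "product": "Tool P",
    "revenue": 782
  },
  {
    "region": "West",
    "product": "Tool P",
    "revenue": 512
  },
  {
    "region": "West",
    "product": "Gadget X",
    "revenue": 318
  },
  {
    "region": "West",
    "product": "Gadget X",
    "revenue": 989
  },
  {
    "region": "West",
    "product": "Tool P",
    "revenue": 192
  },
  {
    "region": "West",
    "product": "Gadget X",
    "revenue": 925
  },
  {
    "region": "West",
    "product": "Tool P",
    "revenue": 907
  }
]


Pivot: region (rows) x product (columns) -> total revenue

     Gadget X      Tool P      
South         1207          1684  
West          2232          1611  

Highest: West / Gadget X = $2232

West / Gadget X = $2232


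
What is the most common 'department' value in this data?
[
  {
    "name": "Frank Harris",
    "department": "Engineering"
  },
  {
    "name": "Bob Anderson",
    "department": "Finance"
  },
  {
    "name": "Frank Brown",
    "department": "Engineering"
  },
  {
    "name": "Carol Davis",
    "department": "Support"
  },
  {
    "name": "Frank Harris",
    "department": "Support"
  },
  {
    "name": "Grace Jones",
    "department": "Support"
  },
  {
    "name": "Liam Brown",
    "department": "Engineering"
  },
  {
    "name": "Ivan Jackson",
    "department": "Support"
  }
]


Counting 'department' values across 8 records:

  Support: 4 ####
  Engineering: 3 ###
  Finance: 1 #

Most common: Support (4 times)

Support (4 times)


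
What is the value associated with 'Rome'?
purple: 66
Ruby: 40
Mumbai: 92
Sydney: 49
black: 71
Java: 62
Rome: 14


Looking up key 'Rome'
Value: 14

14


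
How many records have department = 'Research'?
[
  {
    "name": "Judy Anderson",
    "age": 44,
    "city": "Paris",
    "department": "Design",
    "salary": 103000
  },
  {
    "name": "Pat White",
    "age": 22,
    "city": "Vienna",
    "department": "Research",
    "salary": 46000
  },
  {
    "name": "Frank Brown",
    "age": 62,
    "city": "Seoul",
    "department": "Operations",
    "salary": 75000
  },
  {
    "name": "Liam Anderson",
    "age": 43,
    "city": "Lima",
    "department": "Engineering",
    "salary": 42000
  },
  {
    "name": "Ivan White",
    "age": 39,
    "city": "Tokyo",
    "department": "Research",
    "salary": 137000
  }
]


Data: 5 records
Condition: department = 'Research'

Checking each record:
  Judy Anderson: Design
  Pat White: Research MATCH
  Frank Brown: Operations
  Liam Anderson: Engineering
  Ivan White: Research MATCH

Count: 2

2


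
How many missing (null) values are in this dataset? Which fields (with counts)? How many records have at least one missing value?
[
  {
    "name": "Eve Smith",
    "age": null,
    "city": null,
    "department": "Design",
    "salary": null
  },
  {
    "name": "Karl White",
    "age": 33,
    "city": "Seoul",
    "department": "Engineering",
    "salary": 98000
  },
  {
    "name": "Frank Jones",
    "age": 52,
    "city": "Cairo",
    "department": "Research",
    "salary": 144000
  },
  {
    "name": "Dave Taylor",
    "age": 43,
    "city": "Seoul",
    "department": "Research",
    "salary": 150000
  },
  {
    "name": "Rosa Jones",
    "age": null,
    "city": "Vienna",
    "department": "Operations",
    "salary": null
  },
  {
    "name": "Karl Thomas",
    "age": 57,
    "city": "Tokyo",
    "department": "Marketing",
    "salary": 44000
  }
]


Checking for missing (null) values in 6 records:

  Eve Smith: age, city, salary
  Karl White: complete
  Frank Jones: complete
  Dave Taylor: complete
  Rosa Jones: age, salary
  Karl Thomas: complete

Per field:
  name: 0 missing
  age: 2 missing
  city: 1 missing
  department: 0 missing
  salary: 2 missing

Total missing values: 5
Records with any missing: 2

5 missing values (age: 2, city: 1, salary: 2); 2 incomplete records


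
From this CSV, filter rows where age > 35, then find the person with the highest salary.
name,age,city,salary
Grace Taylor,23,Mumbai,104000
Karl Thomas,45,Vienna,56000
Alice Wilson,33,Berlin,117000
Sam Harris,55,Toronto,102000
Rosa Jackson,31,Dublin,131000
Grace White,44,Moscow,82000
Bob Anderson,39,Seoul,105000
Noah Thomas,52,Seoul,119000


Filter: age > 35
Sort by: salary (descending)

Filtered records (5):
  Noah Thomas, age 52, salary $119000
  Bob Anderson, age 39, salary $105000
  Sam Harris, age 55, salary $102000
  Grace White, age 44, salary $82000
  Karl Thomas, age 45, salary $56000

Highest salary: Noah Thomas ($119000)

Noah Thomas


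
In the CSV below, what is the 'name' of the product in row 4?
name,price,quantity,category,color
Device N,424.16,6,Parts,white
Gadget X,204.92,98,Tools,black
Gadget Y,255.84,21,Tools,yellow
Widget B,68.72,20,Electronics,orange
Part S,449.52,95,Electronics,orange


Query: Row 4 ('Widget B'), column 'name'
Value: Widget B

Widget B


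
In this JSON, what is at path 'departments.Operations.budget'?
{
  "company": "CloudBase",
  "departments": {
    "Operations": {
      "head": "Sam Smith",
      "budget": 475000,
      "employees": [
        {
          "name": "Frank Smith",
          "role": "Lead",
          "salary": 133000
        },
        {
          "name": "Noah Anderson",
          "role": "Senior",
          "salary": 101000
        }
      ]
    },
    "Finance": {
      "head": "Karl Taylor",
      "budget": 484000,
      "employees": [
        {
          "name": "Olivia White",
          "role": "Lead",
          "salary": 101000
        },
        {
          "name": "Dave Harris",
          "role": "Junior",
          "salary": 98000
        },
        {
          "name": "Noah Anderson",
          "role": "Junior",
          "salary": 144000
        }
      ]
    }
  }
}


Path: departments.Operations.budget

Navigate:
  -> departments
  -> Operations
  -> budget = 475000

475000


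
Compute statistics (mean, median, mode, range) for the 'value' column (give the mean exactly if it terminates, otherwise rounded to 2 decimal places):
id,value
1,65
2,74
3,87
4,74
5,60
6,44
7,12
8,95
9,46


Data: [65, 74, 87, 74, 60, 44, 12, 95, 46]
Count: 9
Sum: 557
Mean: 557/9 ≈ 61.89 (rounded to 2 decimal places)
Sorted: [12, 44, 46, 60, 65, 74, 74, 87, 95]
Median: 65.0
Mode: 74 (2 times)
Range: 95 - 12 = 83
Min: 12, Max: 95

mean≈61.89, median=65.0, mode=74, range=83


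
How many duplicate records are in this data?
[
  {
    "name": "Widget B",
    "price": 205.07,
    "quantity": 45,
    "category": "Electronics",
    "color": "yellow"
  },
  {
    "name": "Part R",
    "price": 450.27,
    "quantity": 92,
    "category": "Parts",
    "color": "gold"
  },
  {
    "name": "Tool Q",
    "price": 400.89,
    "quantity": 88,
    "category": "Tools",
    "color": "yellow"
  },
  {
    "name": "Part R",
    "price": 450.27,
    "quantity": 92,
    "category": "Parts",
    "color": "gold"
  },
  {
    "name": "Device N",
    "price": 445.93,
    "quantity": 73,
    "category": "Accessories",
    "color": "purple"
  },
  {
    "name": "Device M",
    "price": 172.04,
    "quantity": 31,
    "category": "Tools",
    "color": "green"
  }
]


Checking 6 records for duplicates:

  Row 1: Widget B ($205.07, qty 45)
  Row 2: Part R ($450.27, qty 92)
  Row 3: Tool Q ($400.89, qty 88)
  Row 4: Part R ($450.27, qty 92) <-- DUPLICATE
  Row 5: Device N ($445.93, qty 73)
  Row 6: Device M ($172.04, qty 31)

Duplicates found: 1
Unique records: 5

1 duplicates, 5 unique


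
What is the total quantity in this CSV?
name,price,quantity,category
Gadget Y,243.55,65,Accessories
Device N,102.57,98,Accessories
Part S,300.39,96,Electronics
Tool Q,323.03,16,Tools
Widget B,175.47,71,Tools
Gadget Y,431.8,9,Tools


Computing total quantity:
Values: [65, 98, 96, 16, 71, 9]
Sum = 355

355


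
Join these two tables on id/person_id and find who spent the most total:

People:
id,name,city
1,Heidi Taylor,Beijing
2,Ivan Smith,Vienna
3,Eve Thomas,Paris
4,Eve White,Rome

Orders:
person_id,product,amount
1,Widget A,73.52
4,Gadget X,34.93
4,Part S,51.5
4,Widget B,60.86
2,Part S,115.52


Join on: people.id = orders.person_id

Joined rows:
  Heidi Taylor (Beijing) bought Widget A for $73.52
  Eve White (Rome) bought Gadget X for $34.93
  Eve White (Rome) bought Part S for $51.5
  Eve White (Rome) bought Widget B for $60.86
  Ivan Smith (Vienna) bought Part S for $115.52

Total per person:
  Eve White: $147.29
  Ivan Smith: $115.52
  Heidi Taylor: $73.52

Top spender: Eve White ($147.29)

Eve White ($147.29)


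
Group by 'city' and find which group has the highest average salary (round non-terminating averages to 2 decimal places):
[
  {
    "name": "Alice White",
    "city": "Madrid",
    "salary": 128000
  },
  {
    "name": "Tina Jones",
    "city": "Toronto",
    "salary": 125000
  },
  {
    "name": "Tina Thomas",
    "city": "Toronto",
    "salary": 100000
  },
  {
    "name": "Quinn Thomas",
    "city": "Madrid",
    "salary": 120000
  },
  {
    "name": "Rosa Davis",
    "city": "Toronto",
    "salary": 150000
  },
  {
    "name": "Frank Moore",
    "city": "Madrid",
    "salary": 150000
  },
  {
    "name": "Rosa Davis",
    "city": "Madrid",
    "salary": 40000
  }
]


Group by: city

Groups:
  Madrid: 4 people, avg salary = 438000/4 = $109500
  Toronto: 3 people, avg salary = 375000/3 = $125000

Highest average salary: Toronto ($125000)

Toronto ($125000)


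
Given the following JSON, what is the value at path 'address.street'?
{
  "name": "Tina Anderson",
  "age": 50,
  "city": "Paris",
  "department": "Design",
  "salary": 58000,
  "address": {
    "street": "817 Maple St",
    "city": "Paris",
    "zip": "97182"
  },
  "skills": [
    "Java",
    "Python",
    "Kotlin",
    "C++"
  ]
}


Query: address.street
Path: address -> street
Value: 817 Maple St

817 Maple St


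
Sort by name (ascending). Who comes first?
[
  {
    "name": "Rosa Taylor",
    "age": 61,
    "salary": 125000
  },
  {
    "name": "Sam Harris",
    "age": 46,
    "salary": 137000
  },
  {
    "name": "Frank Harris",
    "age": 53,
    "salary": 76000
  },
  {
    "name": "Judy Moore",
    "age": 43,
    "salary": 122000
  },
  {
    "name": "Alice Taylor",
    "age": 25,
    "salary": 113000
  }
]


Sort by: name (ascending)

Sorted order:
  1. Alice Taylor (name = Alice Taylor)
  2. Frank Harris (name = Frank Harris)
  3. Judy Moore (name = Judy Moore)
  4. Rosa Taylor (name = Rosa Taylor)
  5. Sam Harris (name = Sam Harris)

First: Alice Taylor

Alice Taylor


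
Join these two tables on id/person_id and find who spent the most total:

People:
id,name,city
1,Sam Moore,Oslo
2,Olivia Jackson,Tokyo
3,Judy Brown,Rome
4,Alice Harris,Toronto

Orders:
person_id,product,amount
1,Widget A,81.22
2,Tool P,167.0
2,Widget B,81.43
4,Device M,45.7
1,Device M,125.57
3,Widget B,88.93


Join on: people.id = orders.person_id

Joined rows:
  Sam Moore (Oslo) bought Widget A for $81.22
  Olivia Jackson (Tokyo) bought Tool P for $167.0
  Olivia Jackson (Tokyo) bought Widget B for $81.43
  Alice Harris (Toronto) bought Device M for $45.7
  Sam Moore (Oslo) bought Device M for $125.57
  Judy Brown (Rome) bought Widget B for $88.93

Total per person:
  Olivia Jackson: $248.43
  Sam Moore: $206.79
  Judy Brown: $88.93
  Alice Harris: $45.70

Top spender: Olivia Jackson ($248.43)

Olivia Jackson ($248.43)


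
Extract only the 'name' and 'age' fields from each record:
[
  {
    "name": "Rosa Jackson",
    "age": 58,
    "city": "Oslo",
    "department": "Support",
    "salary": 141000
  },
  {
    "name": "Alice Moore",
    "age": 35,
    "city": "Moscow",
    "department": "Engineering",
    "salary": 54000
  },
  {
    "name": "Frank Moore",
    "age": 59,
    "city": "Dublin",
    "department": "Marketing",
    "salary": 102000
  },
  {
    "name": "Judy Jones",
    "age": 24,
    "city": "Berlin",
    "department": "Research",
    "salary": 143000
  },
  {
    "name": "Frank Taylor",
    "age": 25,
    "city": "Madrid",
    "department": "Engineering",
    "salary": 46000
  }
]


Original: 5 records with fields: name, age, city, department, salary
Keep: ['name', 'age']
Drop: ['city', 'department', 'salary']
Result: 5 records, 2 fields each

[
  {
    "name": "Rosa Jackson",
    "age": 58
  },
  {
    "name": "Alice Moore",
    "age": 35
  },
  {
    "name": "Frank Moore",
    "age": 59
  },
  {
    "name": "Judy Jones",
    "age": 24
  },
  {
    "name": "Frank Taylor",
    "age": 25
  }
]


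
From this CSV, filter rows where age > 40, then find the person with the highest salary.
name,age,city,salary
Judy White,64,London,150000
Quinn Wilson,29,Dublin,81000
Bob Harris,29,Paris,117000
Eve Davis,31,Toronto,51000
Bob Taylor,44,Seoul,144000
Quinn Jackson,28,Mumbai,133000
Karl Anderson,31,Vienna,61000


Filter: age > 40
Sort by: salary (descending)

Filtered records (2):
  Judy White, age 64, salary $150000
  Bob Taylor, age 44, salary $144000

Highest salary: Judy White ($150000)

Judy White


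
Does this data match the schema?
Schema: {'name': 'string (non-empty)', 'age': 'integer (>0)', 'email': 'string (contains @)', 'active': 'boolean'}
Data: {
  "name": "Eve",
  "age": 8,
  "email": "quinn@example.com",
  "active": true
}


Validating each field against schema:
  name: OK (non-empty string)
  age: OK (positive integer)
  email: OK (string with @)
  active: OK (boolean)

Result: VALID

VALID


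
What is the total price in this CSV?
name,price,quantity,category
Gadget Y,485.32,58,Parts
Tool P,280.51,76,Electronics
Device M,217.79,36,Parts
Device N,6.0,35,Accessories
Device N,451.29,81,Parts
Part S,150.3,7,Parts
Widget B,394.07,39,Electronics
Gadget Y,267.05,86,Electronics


Computing total price:
Values: [485.32, 280.51, 217.79, 6.0, 451.29, 150.3, 394.07, 267.05]
Sum = 2252.33

2252.33


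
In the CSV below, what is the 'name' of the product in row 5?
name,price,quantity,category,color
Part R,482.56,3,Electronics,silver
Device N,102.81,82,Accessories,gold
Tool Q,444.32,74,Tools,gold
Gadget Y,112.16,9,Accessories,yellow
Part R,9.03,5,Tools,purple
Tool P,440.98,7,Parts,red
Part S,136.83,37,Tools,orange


Query: Row 5 ('Part R'), column 'name'
Value: Part R

Part R


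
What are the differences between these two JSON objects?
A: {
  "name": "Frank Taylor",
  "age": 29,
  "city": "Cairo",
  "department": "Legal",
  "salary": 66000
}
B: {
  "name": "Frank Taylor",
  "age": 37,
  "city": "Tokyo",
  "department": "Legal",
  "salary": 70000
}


Comparing each field (in key order):
  name: same
  age: DIFFERENT
  city: DIFFERENT
  department: same
  salary: DIFFERENT
Differences:
  age: 29 -> 37
  city: Cairo -> Tokyo
  salary: 66000 -> 70000

3 field(s) changed

3 changes: age, city, salary


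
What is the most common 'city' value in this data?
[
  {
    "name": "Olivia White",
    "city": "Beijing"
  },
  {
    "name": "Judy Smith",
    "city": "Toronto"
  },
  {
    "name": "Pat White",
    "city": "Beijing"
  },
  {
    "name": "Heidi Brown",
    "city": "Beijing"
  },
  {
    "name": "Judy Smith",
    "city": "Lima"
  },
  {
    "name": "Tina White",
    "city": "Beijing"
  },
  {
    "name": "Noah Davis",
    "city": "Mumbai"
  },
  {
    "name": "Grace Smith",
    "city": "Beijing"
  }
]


Counting 'city' values across 8 records:

  Beijing: 5 #####
  Toronto: 1 #
  Lima: 1 #
  Mumbai: 1 #

Most common: Beijing (5 times)

Beijing (5 times)


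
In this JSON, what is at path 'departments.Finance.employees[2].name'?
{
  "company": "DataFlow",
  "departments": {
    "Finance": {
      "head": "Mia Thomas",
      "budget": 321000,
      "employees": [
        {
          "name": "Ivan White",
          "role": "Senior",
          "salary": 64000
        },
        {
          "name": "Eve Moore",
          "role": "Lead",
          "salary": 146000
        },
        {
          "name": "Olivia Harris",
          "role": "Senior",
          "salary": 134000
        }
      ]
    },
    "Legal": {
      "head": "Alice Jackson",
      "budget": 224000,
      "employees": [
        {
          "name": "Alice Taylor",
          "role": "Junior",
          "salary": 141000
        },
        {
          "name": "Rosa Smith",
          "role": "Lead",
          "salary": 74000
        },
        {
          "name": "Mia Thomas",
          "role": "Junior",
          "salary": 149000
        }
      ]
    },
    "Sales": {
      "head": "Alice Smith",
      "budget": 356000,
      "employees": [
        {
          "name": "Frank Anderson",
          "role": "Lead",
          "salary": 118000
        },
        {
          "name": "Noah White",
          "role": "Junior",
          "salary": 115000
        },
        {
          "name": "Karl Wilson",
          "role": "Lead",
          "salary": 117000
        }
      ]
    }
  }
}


Path: departments.Finance.employees[2].name

Navigate:
  -> departments
  -> Finance
  -> employees[2].name = 'Olivia Harris'

Olivia Harris


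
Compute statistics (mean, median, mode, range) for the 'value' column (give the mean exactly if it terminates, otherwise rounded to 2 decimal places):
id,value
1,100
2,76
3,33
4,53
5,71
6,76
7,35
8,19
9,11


Data: [100, 76, 33, 53, 71, 76, 35, 19, 11]
Count: 9
Sum: 474
Mean: 474/9 ≈ 52.67 (rounded to 2 decimal places)
Sorted: [11, 19, 33, 35, 53, 71, 76, 76, 100]
Median: 53.0
Mode: 76 (2 times)
Range: 100 - 11 = 89
Min: 11, Max: 100

mean≈52.67, median=53.0, mode=76, range=89


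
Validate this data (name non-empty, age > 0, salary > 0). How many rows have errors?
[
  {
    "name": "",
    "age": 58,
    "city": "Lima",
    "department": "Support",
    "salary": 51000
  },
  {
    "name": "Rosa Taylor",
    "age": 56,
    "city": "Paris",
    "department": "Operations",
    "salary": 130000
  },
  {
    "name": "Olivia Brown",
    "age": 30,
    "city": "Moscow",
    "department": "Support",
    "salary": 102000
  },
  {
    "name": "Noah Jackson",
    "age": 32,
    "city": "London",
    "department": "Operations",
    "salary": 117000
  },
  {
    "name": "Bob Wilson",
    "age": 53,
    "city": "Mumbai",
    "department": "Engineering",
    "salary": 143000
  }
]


Validating 5 records:
Rules: name non-empty, age > 0, salary > 0

  Row 1 (???): empty name
  Row 2 (Rosa Taylor): OK
  Row 3 (Olivia Brown): OK
  Row 4 (Noah Jackson): OK
  Row 5 (Bob Wilson): OK

Total errors: 1

1 errors


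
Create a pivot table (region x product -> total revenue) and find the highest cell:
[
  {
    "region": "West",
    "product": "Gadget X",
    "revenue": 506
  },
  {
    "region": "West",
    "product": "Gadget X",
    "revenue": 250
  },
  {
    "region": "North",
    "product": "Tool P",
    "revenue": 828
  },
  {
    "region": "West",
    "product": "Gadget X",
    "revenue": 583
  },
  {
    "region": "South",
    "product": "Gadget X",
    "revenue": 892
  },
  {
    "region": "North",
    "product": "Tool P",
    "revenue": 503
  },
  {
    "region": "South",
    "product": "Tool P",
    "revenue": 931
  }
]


Pivot: region (rows) x product (columns) -> total revenue

     Gadget X      Tool P      
North            0          1331  
South          892           931  
West          1339             0  

Highest: West / Gadget X = $1339

West / Gadget X = $1339


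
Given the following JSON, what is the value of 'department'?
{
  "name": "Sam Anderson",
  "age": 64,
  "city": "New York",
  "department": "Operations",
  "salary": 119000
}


Looking up field 'department'
Value: Operations

Operations


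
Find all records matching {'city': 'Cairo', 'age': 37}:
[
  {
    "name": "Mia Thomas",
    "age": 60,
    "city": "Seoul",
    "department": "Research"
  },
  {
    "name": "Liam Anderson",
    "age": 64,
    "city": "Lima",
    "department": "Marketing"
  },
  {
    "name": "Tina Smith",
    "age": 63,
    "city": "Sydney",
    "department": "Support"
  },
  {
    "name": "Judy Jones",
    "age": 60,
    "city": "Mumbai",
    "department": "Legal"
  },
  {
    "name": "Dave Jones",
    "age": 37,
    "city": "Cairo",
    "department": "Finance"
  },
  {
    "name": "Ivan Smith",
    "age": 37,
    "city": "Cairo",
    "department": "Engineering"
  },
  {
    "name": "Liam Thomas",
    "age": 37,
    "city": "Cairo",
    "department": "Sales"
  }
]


Search criteria: {'city': 'Cairo', 'age': 37}

Checking 7 records:
  Mia Thomas: {city: Seoul, age: 60}
  Liam Anderson: {city: Lima, age: 64}
  Tina Smith: {city: Sydney, age: 63}
  Judy Jones: {city: Mumbai, age: 60}
  Dave Jones: {city: Cairo, age: 37} <-- MATCH
  Ivan Smith: {city: Cairo, age: 37} <-- MATCH
  Liam Thomas: {city: Cairo, age: 37} <-- MATCH

Matches: ["Dave Jones", "Ivan Smith", "Liam Thomas"]

["Dave Jones", "Ivan Smith", "Liam Thomas"]


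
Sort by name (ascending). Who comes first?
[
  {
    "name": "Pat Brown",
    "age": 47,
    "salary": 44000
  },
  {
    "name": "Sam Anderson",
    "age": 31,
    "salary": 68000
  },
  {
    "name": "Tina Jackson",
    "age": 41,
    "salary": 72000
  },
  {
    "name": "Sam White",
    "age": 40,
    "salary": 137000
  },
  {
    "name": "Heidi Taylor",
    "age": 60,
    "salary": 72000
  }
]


Sort by: name (ascending)

Sorted order:
  1. Heidi Taylor (name = Heidi Taylor)
  2. Pat Brown (name = Pat Brown)
  3. Sam Anderson (name = Sam Anderson)
  4. Sam White (name = Sam White)
  5. Tina Jackson (name = Tina Jackson)

First: Heidi Taylor

Heidi Taylor


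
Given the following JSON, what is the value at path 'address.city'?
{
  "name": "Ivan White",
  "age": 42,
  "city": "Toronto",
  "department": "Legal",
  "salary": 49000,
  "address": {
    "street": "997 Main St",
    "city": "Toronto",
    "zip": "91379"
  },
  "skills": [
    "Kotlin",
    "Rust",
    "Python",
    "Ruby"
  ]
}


Query: address.city
Path: address -> city
Value: Toronto

Toronto


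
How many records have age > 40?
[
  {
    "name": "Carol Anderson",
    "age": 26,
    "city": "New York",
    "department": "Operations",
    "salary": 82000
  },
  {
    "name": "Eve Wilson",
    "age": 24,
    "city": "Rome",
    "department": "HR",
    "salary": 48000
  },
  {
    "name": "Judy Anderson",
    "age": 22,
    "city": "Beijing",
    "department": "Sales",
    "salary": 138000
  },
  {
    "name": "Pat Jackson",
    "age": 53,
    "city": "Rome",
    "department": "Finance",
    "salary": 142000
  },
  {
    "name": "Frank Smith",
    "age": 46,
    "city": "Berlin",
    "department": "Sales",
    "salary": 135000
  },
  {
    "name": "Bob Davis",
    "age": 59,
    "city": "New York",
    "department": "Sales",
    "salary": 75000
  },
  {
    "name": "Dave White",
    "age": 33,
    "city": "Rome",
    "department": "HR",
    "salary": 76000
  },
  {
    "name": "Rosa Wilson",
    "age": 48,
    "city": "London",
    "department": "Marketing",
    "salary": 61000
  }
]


Data: 8 records
Condition: age > 40

Checking each record:
  Carol Anderson: 26
  Eve Wilson: 24
  Judy Anderson: 22
  Pat Jackson: 53 MATCH
  Frank Smith: 46 MATCH
  Bob Davis: 59 MATCH
  Dave White: 33
  Rosa Wilson: 48 MATCH

Count: 4

4


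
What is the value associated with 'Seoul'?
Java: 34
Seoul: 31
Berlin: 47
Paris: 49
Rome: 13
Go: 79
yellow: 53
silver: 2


Looking up key 'Seoul'
Value: 31

31


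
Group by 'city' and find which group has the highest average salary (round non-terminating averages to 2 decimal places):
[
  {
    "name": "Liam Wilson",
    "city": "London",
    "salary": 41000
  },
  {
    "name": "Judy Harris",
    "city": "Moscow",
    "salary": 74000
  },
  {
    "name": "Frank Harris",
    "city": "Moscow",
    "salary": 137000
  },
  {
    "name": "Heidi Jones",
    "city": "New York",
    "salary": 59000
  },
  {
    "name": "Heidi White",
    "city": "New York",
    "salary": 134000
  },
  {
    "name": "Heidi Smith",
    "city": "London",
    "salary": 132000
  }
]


Group by: city

Groups:
  London: 2 people, avg salary = 173000/2 = $86500
  Moscow: 2 people, avg salary = 211000/2 = $105500
  New York: 2 people, avg salary = 193000/2 = $96500

Highest average salary: Moscow ($105500)

Moscow ($105500)


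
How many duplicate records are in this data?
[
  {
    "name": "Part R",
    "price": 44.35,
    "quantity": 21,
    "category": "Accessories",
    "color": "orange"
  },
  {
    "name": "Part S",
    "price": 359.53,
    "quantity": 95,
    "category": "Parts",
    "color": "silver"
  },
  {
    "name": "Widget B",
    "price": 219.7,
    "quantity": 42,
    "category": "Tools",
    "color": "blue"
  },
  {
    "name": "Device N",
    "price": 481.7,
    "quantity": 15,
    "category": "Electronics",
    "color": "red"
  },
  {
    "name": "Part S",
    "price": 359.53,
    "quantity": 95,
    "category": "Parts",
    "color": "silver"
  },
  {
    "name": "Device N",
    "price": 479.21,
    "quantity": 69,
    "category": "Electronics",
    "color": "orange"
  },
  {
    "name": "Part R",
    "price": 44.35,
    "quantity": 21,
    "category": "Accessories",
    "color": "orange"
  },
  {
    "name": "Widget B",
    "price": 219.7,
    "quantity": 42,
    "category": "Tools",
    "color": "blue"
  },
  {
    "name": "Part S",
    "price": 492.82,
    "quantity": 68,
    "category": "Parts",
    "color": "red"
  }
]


Checking 9 records for duplicates:

  Row 1: Part R ($44.35, qty 21)
  Row 2: Part S ($359.53, qty 95)
  Row 3: Widget B ($219.7, qty 42)
  Row 4: Device N ($481.7, qty 15)
  Row 5: Part S ($359.53, qty 95) <-- DUPLICATE
  Row 6: Device N ($479.21, qty 69)
  Row 7: Part R ($44.35, qty 21) <-- DUPLICATE
  Row 8: Widget B ($219.7, qty 42) <-- DUPLICATE
  Row 9: Part S ($492.82, qty 68)

Duplicates found: 3
Unique records: 6

3 duplicates, 6 unique


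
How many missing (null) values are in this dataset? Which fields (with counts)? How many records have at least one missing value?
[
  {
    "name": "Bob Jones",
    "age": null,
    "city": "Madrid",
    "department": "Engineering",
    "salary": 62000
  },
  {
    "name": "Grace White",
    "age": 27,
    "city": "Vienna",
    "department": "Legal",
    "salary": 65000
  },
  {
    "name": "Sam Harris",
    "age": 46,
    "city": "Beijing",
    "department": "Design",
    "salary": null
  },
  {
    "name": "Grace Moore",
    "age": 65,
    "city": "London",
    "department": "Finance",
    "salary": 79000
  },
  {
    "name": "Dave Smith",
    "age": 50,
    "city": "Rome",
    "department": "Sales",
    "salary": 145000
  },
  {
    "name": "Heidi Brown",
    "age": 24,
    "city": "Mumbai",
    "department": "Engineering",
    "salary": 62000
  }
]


Checking for missing (null) values in 6 records:

  Bob Jones: age
  Grace White: complete
  Sam Harris: salary
  Grace Moore: complete
  Dave Smith: complete
  Heidi Brown: complete

Per field:
  name: 0 missing
  age: 1 missing
  city: 0 missing
  department: 0 missing
  salary: 1 missing

Total missing values: 2
Records with any missing: 2

2 missing values (age: 1, salary: 1); 2 incomplete records


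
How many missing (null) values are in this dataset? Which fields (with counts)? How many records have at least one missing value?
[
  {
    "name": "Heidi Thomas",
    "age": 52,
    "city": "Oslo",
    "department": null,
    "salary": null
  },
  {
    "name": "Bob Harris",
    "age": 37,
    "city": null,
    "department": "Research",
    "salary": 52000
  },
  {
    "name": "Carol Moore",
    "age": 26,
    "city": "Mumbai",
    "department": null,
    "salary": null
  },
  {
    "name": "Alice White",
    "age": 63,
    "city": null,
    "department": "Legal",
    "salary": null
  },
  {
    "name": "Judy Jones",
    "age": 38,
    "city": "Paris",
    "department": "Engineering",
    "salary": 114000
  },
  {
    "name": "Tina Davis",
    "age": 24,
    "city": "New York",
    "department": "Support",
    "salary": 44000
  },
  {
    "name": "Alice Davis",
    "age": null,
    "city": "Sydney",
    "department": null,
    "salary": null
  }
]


Checking for missing (null) values in 7 records:

  Heidi Thomas: department, salary
  Bob Harris: city
  Carol Moore: department, salary
  Alice White: city, salary
  Judy Jones: complete
  Tina Davis: complete
  Alice Davis: age, department, salary

Per field:
  name: 0 missing
  age: 1 missing
  city: 2 missing
  department: 3 missing
  salary: 4 missing

Total missing values: 10
Records with any missing: 5

10 missing values (age: 1, city: 2, department: 3, salary: 4); 5 incomplete records
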